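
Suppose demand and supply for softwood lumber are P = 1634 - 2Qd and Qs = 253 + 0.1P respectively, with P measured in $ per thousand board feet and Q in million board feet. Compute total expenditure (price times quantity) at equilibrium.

In direct form, Qd = 817 - 0.5P.
Equating demand and supply, 817 - 0.5P = 253 + 0.1P gives 0.6P = 564, so P* = 940.
Plugging P* into demand: Q* = 817 - 0.5(940) = 347.
Total expenditure = P* × Q* = 940 × 347 = 326180.

Total expenditure = 326180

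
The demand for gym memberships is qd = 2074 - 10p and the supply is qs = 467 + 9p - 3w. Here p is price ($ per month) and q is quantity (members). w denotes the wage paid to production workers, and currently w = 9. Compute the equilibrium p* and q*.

p* = 86, q* = 1214

With w = 9, supply is qs = 440 + 9p.
Equating demand and supply, 2074 - 10p = 440 + 9p gives 19p = 1634, so p* = 86.
Substitute back: q* = 2074 - 10(86) = 1214.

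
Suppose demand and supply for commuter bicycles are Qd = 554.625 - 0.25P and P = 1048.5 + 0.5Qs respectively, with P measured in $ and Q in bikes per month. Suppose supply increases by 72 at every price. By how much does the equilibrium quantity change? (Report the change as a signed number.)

ΔQ = 8

Rewriting in direct form: Qs = -2097 + 2P.
At equilibrium Qd = Qs, so 554.625 - 0.25P = -2097 + 2P; collecting terms, 2651.625 = 2.25P and P* = 1178.5.
Plugging P* into demand: Q* = 554.625 - 0.25(1178.5) = 260.
After the shift, supply is Qs = -2025 + 2P.
Re-solving, 2.25P = 2579.625 gives P = 1146.5 and Q = 268.
ΔQ = 268 - 260 = 8.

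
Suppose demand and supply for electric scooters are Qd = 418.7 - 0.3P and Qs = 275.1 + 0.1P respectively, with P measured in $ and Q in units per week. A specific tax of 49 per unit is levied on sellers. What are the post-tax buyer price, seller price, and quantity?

P_b = 371.25, P_s = 322.25, Q = 307.325

The tax drives a wedge P_b - P_s = 49. Substituting P_s = P_b - 49 into supply: Qs = 270.2 + 0.1P_b.
Market clearing requires 418.7 - 0.3P_b = 270.2 + 0.1P_b; hence 148.5 = 0.4P_b and P_b = 371.25.
Then P_s = 371.25 - 49 = 322.25 and Q = 418.7 - 0.3(371.25) = 307.325.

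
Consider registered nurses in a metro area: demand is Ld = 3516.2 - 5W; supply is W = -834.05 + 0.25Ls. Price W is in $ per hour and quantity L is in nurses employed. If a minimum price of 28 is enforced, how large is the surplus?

Surplus = 72

Rewriting in direct form: Ls = 3336.2 + 4W.
Evaluating both curves at the floor price 28 gives Ld = 3376.2, Ls = 3448.2.
Surplus = Ls - Ld = 3448.2 - 3376.2 = 72.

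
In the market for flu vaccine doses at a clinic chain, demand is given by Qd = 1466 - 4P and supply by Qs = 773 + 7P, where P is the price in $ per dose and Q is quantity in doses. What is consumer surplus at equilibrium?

Consumer surplus = 184224.5

Set Qd = Qs: 1466 - 4P = 773 + 7P, so 693 = 11P and P* = 63.
Then Q* = 1466 - 4(63) = 1214.
Demand choke price (Qd = 0): P = 1466/4 = 366.5. Consumer surplus = ½ × (366.5 - 63) × 1214 = 184224.5.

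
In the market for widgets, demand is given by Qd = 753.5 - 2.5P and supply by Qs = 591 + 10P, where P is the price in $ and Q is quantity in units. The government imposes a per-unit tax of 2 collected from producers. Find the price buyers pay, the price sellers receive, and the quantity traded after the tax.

P_b = 14.6, P_s = 12.6, Q = 717

With a tax of 2 on producers, they supply based on the net price P_s = P_b - 2, so Qs = 571 + 10P_b.
Market clearing requires 753.5 - 2.5P_b = 571 + 10P_b; hence 182.5 = 12.5P_b and P_b = 14.6.
Then P_s = 14.6 - 2 = 12.6 and Q = 753.5 - 2.5(14.6) = 717.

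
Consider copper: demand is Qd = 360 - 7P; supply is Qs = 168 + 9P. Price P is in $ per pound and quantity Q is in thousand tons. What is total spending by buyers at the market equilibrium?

Total spending by buyers = 3312

At equilibrium Qd = Qs, so 360 - 7P = 168 + 9P; collecting terms, 192 = 16P and P* = 12.
Plugging P* into demand: Q* = 360 - 7(12) = 276.
Total spending by buyers = P* × Q* = 12 × 276 = 3312.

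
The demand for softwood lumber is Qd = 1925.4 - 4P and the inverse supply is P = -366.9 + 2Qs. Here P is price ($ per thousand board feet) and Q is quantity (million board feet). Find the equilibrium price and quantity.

P* = 387.1, Q* = 377

Rewriting in direct form: Qs = 183.45 + 0.5P.
Set Qd = Qs: 1925.4 - 4P = 183.45 + 0.5P, so 1741.95 = 4.5P and P* = 387.1.
Plugging P* into demand: Q* = 1925.4 - 4(387.1) = 377.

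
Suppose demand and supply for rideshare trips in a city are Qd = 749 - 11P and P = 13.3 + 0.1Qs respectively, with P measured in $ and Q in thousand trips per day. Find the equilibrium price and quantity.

Solving each curve for Q: Qs = -133 + 10P.
The market clears where 749 - 11P = -133 + 10P. Rearranging, 21P = 882, hence P* = 42.
Then Q* = 749 - 11(42) = 287.

P* = 42, Q* = 287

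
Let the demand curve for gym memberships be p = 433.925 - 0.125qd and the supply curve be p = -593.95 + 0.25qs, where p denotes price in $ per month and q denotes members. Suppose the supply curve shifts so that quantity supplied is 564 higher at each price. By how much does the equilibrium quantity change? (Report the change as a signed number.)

Inverting to quantity form: qd = 3471.4 - 8p and qs = 2375.8 + 4p.
The market clears where 3471.4 - 8p = 2375.8 + 4p. Rearranging, 12p = 1095.6, hence p* = 91.3.
Substitute back: q* = 3471.4 - 8(91.3) = 2741.
After the shift, supply is qs = 2939.8 + 4p.
New equilibrium: 531.6 = 12p, so p = 44.3 and q = 3117.
Δq = 3117 - 2741 = 376.

Δq = 376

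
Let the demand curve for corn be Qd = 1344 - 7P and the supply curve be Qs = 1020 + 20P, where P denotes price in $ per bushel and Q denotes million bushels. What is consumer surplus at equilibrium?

Consumer surplus = 113400

Set Qd = Qs: 1344 - 7P = 1020 + 20P, so 324 = 27P and P* = 12.
Then Q* = 1344 - 7(12) = 1260.
Demand choke price (Qd = 0): P = 1344/7 = 192. Consumer surplus = ½ × (192 - 12) × 1260 = 113400.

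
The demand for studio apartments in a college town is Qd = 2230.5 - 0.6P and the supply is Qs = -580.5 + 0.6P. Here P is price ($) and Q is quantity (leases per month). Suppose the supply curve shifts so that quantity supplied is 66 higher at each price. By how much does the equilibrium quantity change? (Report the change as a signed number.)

Set Qd = Qs: 2230.5 - 0.6P = -580.5 + 0.6P, so 2811 = 1.2P and P* = 2342.5.
From the demand curve, Q* = 2230.5 - 0.6(2342.5) = 825.
After the shift, supply is Qs = -514.5 + 0.6P.
New equilibrium: 2745 = 1.2P, so P = 2287.5 and Q = 858.
ΔQ = 858 - 825 = 33.

ΔQ = 33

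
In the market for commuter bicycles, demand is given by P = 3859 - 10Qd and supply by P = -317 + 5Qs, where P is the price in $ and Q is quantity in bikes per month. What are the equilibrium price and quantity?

P* = 1075, Q* = 278.4

Solving each curve for Q: Qd = 385.9 - 0.1P and Qs = 63.4 + 0.2P.
The market clears where 385.9 - 0.1P = 63.4 + 0.2P. Rearranging, 0.3P = 322.5, hence P* = 1075.
Substitute back: Q* = 385.9 - 0.1(1075) = 278.4.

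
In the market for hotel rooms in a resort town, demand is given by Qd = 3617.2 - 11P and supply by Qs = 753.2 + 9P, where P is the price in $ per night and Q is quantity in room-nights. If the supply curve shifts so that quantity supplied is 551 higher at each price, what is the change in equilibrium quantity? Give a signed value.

ΔQ = 303.05

Set Qd = Qs: 3617.2 - 11P = 753.2 + 9P, so 2864 = 20P and P* = 143.2.
Substitute back: Q* = 3617.2 - 11(143.2) = 2042.
After the shift, supply is Qs = 1304.2 + 9P.
New equilibrium: 2313 = 20P, so P = 115.65 and Q = 2345.05.
ΔQ = 2345.05 - 2042 = 303.05.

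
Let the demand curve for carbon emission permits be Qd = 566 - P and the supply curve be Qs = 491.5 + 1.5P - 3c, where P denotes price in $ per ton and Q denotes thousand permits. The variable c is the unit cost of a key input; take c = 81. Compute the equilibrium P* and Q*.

P* = 127, Q* = 439

With c = 81, supply is Qs = 248.5 + 1.5P.
Set Qd = Qs: 566 - P = 248.5 + 1.5P, so 317.5 = 2.5P and P* = 127.
Substitute back: Q* = 566 - 127 = 439.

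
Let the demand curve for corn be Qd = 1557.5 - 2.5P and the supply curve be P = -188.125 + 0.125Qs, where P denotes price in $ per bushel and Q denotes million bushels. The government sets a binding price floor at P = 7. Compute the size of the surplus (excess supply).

Surplus = 21

Rewriting in direct form: Qs = 1505 + 8P.
With P fixed at 7, quantity demanded is 1540 and quantity supplied is 1561.
Surplus = Qs - Qd = 1561 - 1540 = 21.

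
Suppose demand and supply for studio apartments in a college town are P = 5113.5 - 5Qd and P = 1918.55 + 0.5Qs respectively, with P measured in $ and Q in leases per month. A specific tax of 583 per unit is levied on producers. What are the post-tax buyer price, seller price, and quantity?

In direct form, Qd = 1022.7 - 0.2P and Qs = -3837.1 + 2P.
Producers keep P_s = P_b - 583 per unit, so supply in terms of the buyer price is Qs = -5003.1 + 2P_b.
Market clearing requires 1022.7 - 0.2P_b = -5003.1 + 2P_b; hence 6025.8 = 2.2P_b and P_b = 2739.
So P_s = 2156 and the quantity traded is Q = 1022.7 - 0.2(2739) = 474.9.

P_b = 2739, P_s = 2156, Q = 474.9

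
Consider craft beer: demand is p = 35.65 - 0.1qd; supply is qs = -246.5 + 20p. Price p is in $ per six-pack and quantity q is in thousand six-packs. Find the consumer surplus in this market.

Consumer surplus = 1209.0125

Inverting to quantity form: qd = 356.5 - 10p.
The market clears where 356.5 - 10p = -246.5 + 20p. Rearranging, 30p = 603, hence p* = 20.1.
Then q* = 356.5 - 10(20.1) = 155.5.
Demand choke price (qd = 0): p = 356.5/10 = 35.65. Consumer surplus = ½ × (35.65 - 20.1) × 155.5 = 1209.0125.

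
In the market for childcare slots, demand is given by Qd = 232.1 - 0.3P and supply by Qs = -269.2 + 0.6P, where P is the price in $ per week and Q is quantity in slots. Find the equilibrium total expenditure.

Total expenditure = 36205

Set Qd = Qs: 232.1 - 0.3P = -269.2 + 0.6P, so 501.3 = 0.9P and P* = 557.
Then Q* = 232.1 - 0.3(557) = 65.
Total expenditure = P* × Q* = 557 × 65 = 36205.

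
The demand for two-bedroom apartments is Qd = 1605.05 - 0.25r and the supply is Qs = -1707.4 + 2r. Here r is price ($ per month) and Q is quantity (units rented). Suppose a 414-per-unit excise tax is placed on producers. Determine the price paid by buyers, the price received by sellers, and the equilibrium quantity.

With a tax of 414 on producers, they supply based on the net price r_s = r_b - 414, so Qs = -2535.4 + 2r_b.
Equate demand and the shifted supply: 1605.05 - 0.25r_b = -2535.4 + 2r_b, giving 2.25r_b = 4140.45, so r_b = 1840.2.
Then r_s = 1840.2 - 414 = 1426.2 and Q = 1605.05 - 0.25(1840.2) = 1145.

r_b = 1840.2, r_s = 1426.2, Q = 1145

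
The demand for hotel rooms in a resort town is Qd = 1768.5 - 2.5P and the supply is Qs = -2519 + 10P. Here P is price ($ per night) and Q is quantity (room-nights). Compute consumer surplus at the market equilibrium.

Equating demand and supply, 1768.5 - 2.5P = -2519 + 10P gives 12.5P = 4287.5, so P* = 343.
Plugging P* into demand: Q* = 1768.5 - 2.5(343) = 911.
Demand choke price (Qd = 0): P = 1768.5/2.5 = 707.4. Consumer surplus = ½ × (707.4 - 343) × 911 = 165984.2.

Consumer surplus = 165984.2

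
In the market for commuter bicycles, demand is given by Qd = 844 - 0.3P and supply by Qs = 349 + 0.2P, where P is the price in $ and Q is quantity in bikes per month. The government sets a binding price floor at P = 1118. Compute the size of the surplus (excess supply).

At P = 1118: Qd = 508.6 and Qs = 572.6.
Surplus = Qs - Qd = 572.6 - 508.6 = 64.

Surplus = 64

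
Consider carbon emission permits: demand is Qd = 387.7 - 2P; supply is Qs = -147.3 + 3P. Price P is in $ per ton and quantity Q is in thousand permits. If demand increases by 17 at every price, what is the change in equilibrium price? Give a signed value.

ΔP = 3.4

Set Qd = Qs: 387.7 - 2P = -147.3 + 3P, so 535 = 5P and P* = 107.
Then Q* = 387.7 - 2(107) = 173.7.
After the shift, demand is Qd = 404.7 - 2P.
Re-solving, 5P = 552 gives P = 110.4 and Q = 183.9.
ΔP = 110.4 - 107 = 3.4.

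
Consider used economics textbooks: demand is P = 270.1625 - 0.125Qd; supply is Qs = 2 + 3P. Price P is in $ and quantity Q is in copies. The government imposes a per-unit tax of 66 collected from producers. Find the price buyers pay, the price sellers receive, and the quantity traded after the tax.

P_b = 214.3, P_s = 148.3, Q = 446.9

In direct form, Qd = 2161.3 - 8P.
Producers keep P_s = P_b - 66 per unit, so supply in terms of the buyer price is Qs = -196 + 3P_b.
Equate demand and the shifted supply: 2161.3 - 8P_b = -196 + 3P_b, giving 11P_b = 2357.3, so P_b = 214.3.
So P_s = 148.3 and the quantity traded is Q = 2161.3 - 8(214.3) = 446.9.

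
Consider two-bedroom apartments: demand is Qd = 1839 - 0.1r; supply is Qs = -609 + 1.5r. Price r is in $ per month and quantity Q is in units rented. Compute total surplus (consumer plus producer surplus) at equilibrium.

Total surplus = 15160512

The market clears where 1839 - 0.1r = -609 + 1.5r. Rearranging, 1.6r = 2448, hence r* = 1530.
Then Q* = 1839 - 0.1(1530) = 1686.
Demand choke price = 18390; supply choke price = 406. CS = ½(18390 - 1530)(1686) = 14212980; PS = ½(1530 - 406)(1686) = 947532. Total surplus = 15160512.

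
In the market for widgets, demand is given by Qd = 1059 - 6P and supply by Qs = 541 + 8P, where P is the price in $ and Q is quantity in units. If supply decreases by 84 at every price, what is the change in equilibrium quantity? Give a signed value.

ΔQ = -36

Equating demand and supply, 1059 - 6P = 541 + 8P gives 14P = 518, so P* = 37.
Plugging P* into demand: Q* = 1059 - 6(37) = 837.
After the shift, supply is Qs = 457 + 8P.
The new intersection has 602 = 14P, i.e. P = 43, Q = 801.
ΔQ = 801 - 837 = -36.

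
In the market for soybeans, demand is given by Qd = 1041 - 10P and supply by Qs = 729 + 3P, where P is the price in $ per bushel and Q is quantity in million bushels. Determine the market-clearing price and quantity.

At equilibrium Qd = Qs, so 1041 - 10P = 729 + 3P; collecting terms, 312 = 13P and P* = 24.
From the demand curve, Q* = 1041 - 10(24) = 801.

P* = 24, Q* = 801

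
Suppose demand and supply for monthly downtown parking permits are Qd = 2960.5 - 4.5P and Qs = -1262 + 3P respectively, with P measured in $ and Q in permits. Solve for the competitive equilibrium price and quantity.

P* = 563, Q* = 427

Equating demand and supply, 2960.5 - 4.5P = -1262 + 3P gives 7.5P = 4222.5, so P* = 563.
Then Q* = 2960.5 - 4.5(563) = 427.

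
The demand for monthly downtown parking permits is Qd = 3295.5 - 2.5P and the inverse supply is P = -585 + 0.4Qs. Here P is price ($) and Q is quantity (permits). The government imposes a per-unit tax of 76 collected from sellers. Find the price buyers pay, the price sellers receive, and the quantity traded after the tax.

P_b = 404.6, P_s = 328.6, Q = 2284

Solving each curve for Q: Qs = 1462.5 + 2.5P.
With a tax of 76 on sellers, they supply based on the net price P_s = P_b - 76, so Qs = 1272.5 + 2.5P_b.
Market clearing requires 3295.5 - 2.5P_b = 1272.5 + 2.5P_b; hence 2023 = 5P_b and P_b = 404.6.
Then P_s = 404.6 - 76 = 328.6 and Q = 3295.5 - 2.5(404.6) = 2284.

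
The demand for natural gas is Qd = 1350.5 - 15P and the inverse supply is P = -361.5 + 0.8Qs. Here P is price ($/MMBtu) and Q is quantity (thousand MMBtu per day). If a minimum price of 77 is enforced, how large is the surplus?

Surplus = 352.625

Inverting to quantity form: Qs = 451.875 + 1.25P.
With P fixed at 77, quantity demanded is 195.5 and quantity supplied is 548.125.
Surplus = Qs - Qd = 548.125 - 195.5 = 352.625.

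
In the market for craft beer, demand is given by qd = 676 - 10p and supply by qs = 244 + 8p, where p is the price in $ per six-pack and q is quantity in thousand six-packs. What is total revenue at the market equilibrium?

Total revenue = 10464

Set qd = qs: 676 - 10p = 244 + 8p, so 432 = 18p and p* = 24.
Then q* = 676 - 10(24) = 436.
Total revenue = p* × q* = 24 × 436 = 10464.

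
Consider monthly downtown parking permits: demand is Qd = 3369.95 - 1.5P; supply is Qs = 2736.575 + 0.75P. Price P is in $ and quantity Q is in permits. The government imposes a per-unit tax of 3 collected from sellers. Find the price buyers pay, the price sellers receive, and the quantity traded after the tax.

With a tax of 3 on sellers, they supply based on the net price P_s = P_b - 3, so Qs = 2734.325 + 0.75P_b.
Set Qd = Qs: 3369.95 - 1.5P_b = 2734.325 + 0.75P_b, so 635.625 = 2.25P_b and P_b = 282.5.
Then P_s = 282.5 - 3 = 279.5 and Q = 3369.95 - 1.5(282.5) = 2946.2.

P_b = 282.5, P_s = 279.5, Q = 2946.2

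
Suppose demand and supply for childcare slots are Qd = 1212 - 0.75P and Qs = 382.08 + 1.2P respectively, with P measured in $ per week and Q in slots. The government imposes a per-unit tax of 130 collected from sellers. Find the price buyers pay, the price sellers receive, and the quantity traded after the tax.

The tax drives a wedge P_b - P_s = 130. Substituting P_s = P_b - 130 into supply: Qs = 226.08 + 1.2P_b.
Set Qd = Qs: 1212 - 0.75P_b = 226.08 + 1.2P_b, so 985.92 = 1.95P_b and P_b = 505.6.
So P_s = 375.6 and the quantity traded is Q = 1212 - 0.75(505.6) = 832.8.

P_b = 505.6, P_s = 375.6, Q = 832.8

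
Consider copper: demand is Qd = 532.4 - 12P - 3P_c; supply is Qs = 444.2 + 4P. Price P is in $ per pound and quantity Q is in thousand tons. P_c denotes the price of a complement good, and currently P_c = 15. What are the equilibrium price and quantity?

With P_c = 15, demand is Qd = 487.4 - 12P.
Equating demand and supply, 487.4 - 12P = 444.2 + 4P gives 16P = 43.2, so P* = 2.7.
Then Q* = 487.4 - 12(2.7) = 455.

P* = 2.7, Q* = 455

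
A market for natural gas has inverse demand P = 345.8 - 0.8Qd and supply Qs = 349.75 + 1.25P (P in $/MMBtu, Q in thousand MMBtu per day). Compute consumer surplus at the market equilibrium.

Consumer surplus = 61152.4

In direct form, Qd = 432.25 - 1.25P.
Set Qd = Qs: 432.25 - 1.25P = 349.75 + 1.25P, so 82.5 = 2.5P and P* = 33.
Plugging P* into demand: Q* = 432.25 - 1.25(33) = 391.
Demand choke price (Qd = 0): P = 432.25/1.25 = 345.8. Consumer surplus = ½ × (345.8 - 33) × 391 = 61152.4.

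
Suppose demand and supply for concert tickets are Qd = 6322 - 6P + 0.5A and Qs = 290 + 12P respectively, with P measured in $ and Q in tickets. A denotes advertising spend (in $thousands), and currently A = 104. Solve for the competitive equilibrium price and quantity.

P* = 338, Q* = 4346

With A = 104, demand is Qd = 6374 - 6P.
Equating demand and supply, 6374 - 6P = 290 + 12P gives 18P = 6084, so P* = 338.
Substitute back: Q* = 6374 - 6(338) = 4346.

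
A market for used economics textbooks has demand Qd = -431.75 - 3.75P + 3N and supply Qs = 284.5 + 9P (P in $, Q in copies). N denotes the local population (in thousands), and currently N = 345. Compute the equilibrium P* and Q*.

P* = 25, Q* = 509.5

With N = 345, demand is Qd = 603.25 - 3.75P.
Set Qd = Qs: 603.25 - 3.75P = 284.5 + 9P, so 318.75 = 12.75P and P* = 25.
Substitute back: Q* = 603.25 - 3.75(25) = 509.5.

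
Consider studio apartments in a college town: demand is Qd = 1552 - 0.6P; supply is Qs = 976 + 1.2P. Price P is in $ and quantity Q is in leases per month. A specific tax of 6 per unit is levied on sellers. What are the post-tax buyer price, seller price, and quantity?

P_b = 324, P_s = 318, Q = 1357.6

With a tax of 6 on sellers, they supply based on the net price P_s = P_b - 6, so Qs = 968.8 + 1.2P_b.
Set Qd = Qs: 1552 - 0.6P_b = 968.8 + 1.2P_b, so 583.2 = 1.8P_b and P_b = 324.
Then P_s = 324 - 6 = 318 and Q = 1552 - 0.6(324) = 1357.6.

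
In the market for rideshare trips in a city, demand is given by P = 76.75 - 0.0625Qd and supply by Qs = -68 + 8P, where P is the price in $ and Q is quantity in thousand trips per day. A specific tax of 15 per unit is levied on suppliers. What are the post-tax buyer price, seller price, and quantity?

Solving each curve for Q: Qd = 1228 - 16P.
The tax drives a wedge P_b - P_s = 15. Substituting P_s = P_b - 15 into supply: Qs = -188 + 8P_b.
Equate demand and the shifted supply: 1228 - 16P_b = -188 + 8P_b, giving 24P_b = 1416, so P_b = 59.
Then P_s = 59 - 15 = 44 and Q = 1228 - 16(59) = 284.

P_b = 59, P_s = 44, Q = 284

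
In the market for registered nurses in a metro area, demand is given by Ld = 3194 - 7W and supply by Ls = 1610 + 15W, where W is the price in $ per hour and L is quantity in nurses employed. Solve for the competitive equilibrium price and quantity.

W* = 72, L* = 2690

At equilibrium Ld = Ls, so 3194 - 7W = 1610 + 15W; collecting terms, 1584 = 22W and W* = 72.
Substitute back: L* = 3194 - 7(72) = 2690.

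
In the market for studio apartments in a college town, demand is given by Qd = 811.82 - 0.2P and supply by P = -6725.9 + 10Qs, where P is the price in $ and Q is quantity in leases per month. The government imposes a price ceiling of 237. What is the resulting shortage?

Shortage = 68.13

Rewriting in direct form: Qs = 672.59 + 0.1P.
With P fixed at 237, quantity demanded is 764.42 and quantity supplied is 696.29.
Shortage = Qd - Qs = 764.42 - 696.29 = 68.13.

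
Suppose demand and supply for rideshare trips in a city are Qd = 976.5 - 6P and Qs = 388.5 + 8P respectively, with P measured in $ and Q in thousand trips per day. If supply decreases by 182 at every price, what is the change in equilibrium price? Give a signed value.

ΔP = 13

Equating demand and supply, 976.5 - 6P = 388.5 + 8P gives 14P = 588, so P* = 42.
From the demand curve, Q* = 976.5 - 6(42) = 724.5.
After the shift, supply is Qs = 206.5 + 8P.
The new intersection has 770 = 14P, i.e. P = 55, Q = 646.5.
ΔP = 55 - 42 = 13.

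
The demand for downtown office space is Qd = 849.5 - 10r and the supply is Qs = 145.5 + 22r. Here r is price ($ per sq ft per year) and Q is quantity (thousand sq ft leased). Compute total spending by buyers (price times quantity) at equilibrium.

Set Qd = Qs: 849.5 - 10r = 145.5 + 22r, so 704 = 32r and r* = 22.
Then Q* = 849.5 - 10(22) = 629.5.
Total spending by buyers = r* × Q* = 22 × 629.5 = 13849.

Total spending by buyers = 13849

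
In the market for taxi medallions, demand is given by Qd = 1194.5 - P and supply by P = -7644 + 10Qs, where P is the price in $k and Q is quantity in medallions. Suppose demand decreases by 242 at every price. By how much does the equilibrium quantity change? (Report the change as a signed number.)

ΔQ = -22

In direct form, Qs = 764.4 + 0.1P.
At equilibrium Qd = Qs, so 1194.5 - P = 764.4 + 0.1P; collecting terms, 430.1 = 1.1P and P* = 391.
Then Q* = 1194.5 - 391 = 803.5.
After the shift, demand is Qd = 952.5 - P.
The new intersection has 188.1 = 1.1P, i.e. P = 171, Q = 781.5.
ΔQ = 781.5 - 803.5 = -22.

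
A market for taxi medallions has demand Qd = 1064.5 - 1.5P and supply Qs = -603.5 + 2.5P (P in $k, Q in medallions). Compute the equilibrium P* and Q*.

P* = 417, Q* = 439

At equilibrium Qd = Qs, so 1064.5 - 1.5P = -603.5 + 2.5P; collecting terms, 1668 = 4P and P* = 417.
From the demand curve, Q* = 1064.5 - 1.5(417) = 439.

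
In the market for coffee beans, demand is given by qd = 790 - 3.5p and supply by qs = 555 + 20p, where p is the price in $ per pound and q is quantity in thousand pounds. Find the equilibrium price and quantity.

At equilibrium qd = qs, so 790 - 3.5p = 555 + 20p; collecting terms, 235 = 23.5p and p* = 10.
Substitute back: q* = 790 - 3.5(10) = 755.

p* = 10, q* = 755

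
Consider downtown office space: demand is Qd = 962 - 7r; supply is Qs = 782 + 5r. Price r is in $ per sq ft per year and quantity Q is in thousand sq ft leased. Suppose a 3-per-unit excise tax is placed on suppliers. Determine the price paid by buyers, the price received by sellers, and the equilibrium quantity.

With a tax of 3 on suppliers, they supply based on the net price r_s = r_b - 3, so Qs = 767 + 5r_b.
Market clearing requires 962 - 7r_b = 767 + 5r_b; hence 195 = 12r_b and r_b = 16.25.
Then r_s = 16.25 - 3 = 13.25 and Q = 962 - 7(16.25) = 848.25.

r_b = 16.25, r_s = 13.25, Q = 848.25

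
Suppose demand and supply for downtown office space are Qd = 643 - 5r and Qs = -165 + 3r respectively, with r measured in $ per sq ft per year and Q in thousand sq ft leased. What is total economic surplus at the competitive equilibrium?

Total surplus = 5078.4

Equating demand and supply, 643 - 5r = -165 + 3r gives 8r = 808, so r* = 101.
From the demand curve, Q* = 643 - 5(101) = 138.
Demand choke price = 128.6; supply choke price = 55. CS = ½(128.6 - 101)(138) = 1904.4; PS = ½(101 - 55)(138) = 3174. Total surplus = 5078.4.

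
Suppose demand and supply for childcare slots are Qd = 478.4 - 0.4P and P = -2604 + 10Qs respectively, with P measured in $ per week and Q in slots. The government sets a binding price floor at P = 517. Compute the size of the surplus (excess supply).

Surplus = 40.5

Solving each curve for Q: Qs = 260.4 + 0.1P.
With P fixed at 517, quantity demanded is 271.6 and quantity supplied is 312.1.
Surplus = Qs - Qd = 312.1 - 271.6 = 40.5.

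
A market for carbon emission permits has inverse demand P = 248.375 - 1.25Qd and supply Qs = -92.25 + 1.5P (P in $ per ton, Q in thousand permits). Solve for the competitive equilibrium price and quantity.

P* = 126.5, Q* = 97.5

Rewriting in direct form: Qd = 198.7 - 0.8P.
Set Qd = Qs: 198.7 - 0.8P = -92.25 + 1.5P, so 290.95 = 2.3P and P* = 126.5.
Substitute back: Q* = 198.7 - 0.8(126.5) = 97.5.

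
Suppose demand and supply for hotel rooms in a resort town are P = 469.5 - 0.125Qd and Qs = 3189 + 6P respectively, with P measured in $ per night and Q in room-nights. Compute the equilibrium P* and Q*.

Rewriting in direct form: Qd = 3756 - 8P.
The market clears where 3756 - 8P = 3189 + 6P. Rearranging, 14P = 567, hence P* = 40.5.
From the demand curve, Q* = 3756 - 8(40.5) = 3432.

P* = 40.5, Q* = 3432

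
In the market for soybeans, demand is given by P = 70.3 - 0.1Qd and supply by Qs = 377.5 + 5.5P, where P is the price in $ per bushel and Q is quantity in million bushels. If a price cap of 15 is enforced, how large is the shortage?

Inverting to quantity form: Qd = 703 - 10P.
With P fixed at 15, quantity demanded is 553 and quantity supplied is 460.
Shortage = Qd - Qs = 553 - 460 = 93.

Shortage = 93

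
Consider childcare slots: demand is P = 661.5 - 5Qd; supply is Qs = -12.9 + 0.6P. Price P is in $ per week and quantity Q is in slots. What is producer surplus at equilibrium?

Solving each curve for Q: Qd = 132.3 - 0.2P.
Set Qd = Qs: 132.3 - 0.2P = -12.9 + 0.6P, so 145.2 = 0.8P and P* = 181.5.
From the demand curve, Q* = 132.3 - 0.2(181.5) = 96.
Supply choke price (Qs = 0): P = 21.5. Producer surplus = ½ × (181.5 - 21.5) × 96 = 7680.

Producer surplus = 7680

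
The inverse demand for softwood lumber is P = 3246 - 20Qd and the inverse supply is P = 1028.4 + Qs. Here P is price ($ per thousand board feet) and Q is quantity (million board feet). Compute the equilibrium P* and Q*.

Rewriting in direct form: Qd = 162.3 - 0.05P and Qs = -1028.4 + P.
Set Qd = Qs: 162.3 - 0.05P = -1028.4 + P, so 1190.7 = 1.05P and P* = 1134.
Plugging P* into demand: Q* = 162.3 - 0.05(1134) = 105.6.

P* = 1134, Q* = 105.6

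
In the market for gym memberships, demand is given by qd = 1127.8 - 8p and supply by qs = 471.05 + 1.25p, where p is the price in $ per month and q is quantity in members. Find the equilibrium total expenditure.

Total expenditure = 39745.8

At equilibrium qd = qs, so 1127.8 - 8p = 471.05 + 1.25p; collecting terms, 656.75 = 9.25p and p* = 71.
From the demand curve, q* = 1127.8 - 8(71) = 559.8.
Total expenditure = p* × q* = 71 × 559.8 = 39745.8.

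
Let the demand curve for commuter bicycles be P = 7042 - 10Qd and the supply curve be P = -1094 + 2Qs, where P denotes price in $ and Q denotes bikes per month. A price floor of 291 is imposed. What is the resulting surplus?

Solving each curve for Q: Qd = 704.2 - 0.1P and Qs = 547 + 0.5P.
Evaluating both curves at the floor price 291 gives Qd = 675.1, Qs = 692.5.
Surplus = Qs - Qd = 692.5 - 675.1 = 17.4.

Surplus = 17.4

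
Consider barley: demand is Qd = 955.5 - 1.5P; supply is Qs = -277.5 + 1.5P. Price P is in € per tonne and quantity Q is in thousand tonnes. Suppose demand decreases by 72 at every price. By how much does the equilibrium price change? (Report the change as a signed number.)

Set Qd = Qs: 955.5 - 1.5P = -277.5 + 1.5P, so 1233 = 3P and P* = 411.
Plugging P* into demand: Q* = 955.5 - 1.5(411) = 339.
After the shift, demand is Qd = 883.5 - 1.5P.
New equilibrium: 1161 = 3P, so P = 387 and Q = 303.
ΔP = 387 - 411 = -24.

ΔP = -24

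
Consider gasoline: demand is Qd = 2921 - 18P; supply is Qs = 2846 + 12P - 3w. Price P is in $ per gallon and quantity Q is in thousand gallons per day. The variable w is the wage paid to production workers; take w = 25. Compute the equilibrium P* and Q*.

With w = 25, supply is Qs = 2771 + 12P.
Equating demand and supply, 2921 - 18P = 2771 + 12P gives 30P = 150, so P* = 5.
Plugging P* into demand: Q* = 2921 - 18(5) = 2831.

P* = 5, Q* = 2831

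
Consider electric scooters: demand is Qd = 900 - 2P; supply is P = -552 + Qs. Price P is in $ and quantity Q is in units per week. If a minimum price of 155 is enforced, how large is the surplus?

Surplus = 117

Rewriting in direct form: Qs = 552 + P.
Evaluating both curves at the floor price 155 gives Qd = 590, Qs = 707.
Surplus = Qs - Qd = 707 - 590 = 117.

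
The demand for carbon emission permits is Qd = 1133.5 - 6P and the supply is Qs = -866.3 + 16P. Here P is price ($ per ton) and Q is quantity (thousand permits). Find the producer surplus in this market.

Set Qd = Qs: 1133.5 - 6P = -866.3 + 16P, so 1999.8 = 22P and P* = 90.9.
Plugging P* into demand: Q* = 1133.5 - 6(90.9) = 588.1.
Supply choke price (Qs = 0): P = 54.14375. Producer surplus = ½ × (90.9 - 54.14375) × 588.1 = 10808.1753125.

Producer surplus = 10808.1753125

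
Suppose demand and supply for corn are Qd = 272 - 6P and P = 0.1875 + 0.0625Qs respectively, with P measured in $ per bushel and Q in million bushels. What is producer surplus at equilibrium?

In direct form, Qs = -3 + 16P.
Set Qd = Qs: 272 - 6P = -3 + 16P, so 275 = 22P and P* = 12.5.
Then Q* = 272 - 6(12.5) = 197.
Supply choke price (Qs = 0): P = 0.1875. Producer surplus = ½ × (12.5 - 0.1875) × 197 = 1212.78125.

Producer surplus = 1212.78125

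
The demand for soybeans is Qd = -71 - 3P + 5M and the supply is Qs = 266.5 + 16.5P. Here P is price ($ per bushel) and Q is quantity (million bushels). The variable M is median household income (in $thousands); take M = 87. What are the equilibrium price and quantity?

With M = 87, demand is Qd = 364 - 3P.
Equating demand and supply, 364 - 3P = 266.5 + 16.5P gives 19.5P = 97.5, so P* = 5.
From the demand curve, Q* = 364 - 3(5) = 349.

P* = 5, Q* = 349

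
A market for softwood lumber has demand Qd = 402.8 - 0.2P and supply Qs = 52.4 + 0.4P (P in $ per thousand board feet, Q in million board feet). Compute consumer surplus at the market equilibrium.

Equating demand and supply, 402.8 - 0.2P = 52.4 + 0.4P gives 0.6P = 350.4, so P* = 584.
Plugging P* into demand: Q* = 402.8 - 0.2(584) = 286.
Demand choke price (Qd = 0): P = 402.8/0.2 = 2014. Consumer surplus = ½ × (2014 - 584) × 286 = 204490.

Consumer surplus = 204490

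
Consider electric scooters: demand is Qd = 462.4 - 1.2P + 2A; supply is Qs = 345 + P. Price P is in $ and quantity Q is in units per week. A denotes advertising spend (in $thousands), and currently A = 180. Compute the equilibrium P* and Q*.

With A = 180, demand is Qd = 822.4 - 1.2P.
The market clears where 822.4 - 1.2P = 345 + P. Rearranging, 2.2P = 477.4, hence P* = 217.
From the demand curve, Q* = 822.4 - 1.2(217) = 562.

P* = 217, Q* = 562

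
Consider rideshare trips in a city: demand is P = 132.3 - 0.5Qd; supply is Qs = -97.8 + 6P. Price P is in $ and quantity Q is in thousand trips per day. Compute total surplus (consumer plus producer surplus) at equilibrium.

Inverting to quantity form: Qd = 264.6 - 2P.
Set Qd = Qs: 264.6 - 2P = -97.8 + 6P, so 362.4 = 8P and P* = 45.3.
Plugging P* into demand: Q* = 264.6 - 2(45.3) = 174.
Demand choke price = 132.3; supply choke price = 16.3. CS = ½(132.3 - 45.3)(174) = 7569; PS = ½(45.3 - 16.3)(174) = 2523. Total surplus = 10092.

Total surplus = 10092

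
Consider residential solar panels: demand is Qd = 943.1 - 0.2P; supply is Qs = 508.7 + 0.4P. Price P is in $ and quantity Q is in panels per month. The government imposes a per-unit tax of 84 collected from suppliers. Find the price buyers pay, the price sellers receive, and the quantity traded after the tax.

Suppliers keep P_s = P_b - 84 per unit, so supply in terms of the buyer price is Qs = 475.1 + 0.4P_b.
Equate demand and the shifted supply: 943.1 - 0.2P_b = 475.1 + 0.4P_b, giving 0.6P_b = 468, so P_b = 780.
So P_s = 696 and the quantity traded is Q = 943.1 - 0.2(780) = 787.1.

P_b = 780, P_s = 696, Q = 787.1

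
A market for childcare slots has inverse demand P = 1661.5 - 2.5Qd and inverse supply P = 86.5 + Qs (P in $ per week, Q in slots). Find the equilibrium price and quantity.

P* = 536.5, Q* = 450

Inverting to quantity form: Qd = 664.6 - 0.4P and Qs = -86.5 + P.
Set Qd = Qs: 664.6 - 0.4P = -86.5 + P, so 751.1 = 1.4P and P* = 536.5.
Substitute back: Q* = 664.6 - 0.4(536.5) = 450.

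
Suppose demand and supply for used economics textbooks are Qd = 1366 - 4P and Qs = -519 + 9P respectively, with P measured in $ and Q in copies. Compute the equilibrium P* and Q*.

Equating demand and supply, 1366 - 4P = -519 + 9P gives 13P = 1885, so P* = 145.
Substitute back: Q* = 1366 - 4(145) = 786.

P* = 145, Q* = 786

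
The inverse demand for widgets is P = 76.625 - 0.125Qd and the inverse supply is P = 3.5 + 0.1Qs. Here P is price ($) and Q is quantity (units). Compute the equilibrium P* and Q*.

Rewriting in direct form: Qd = 613 - 8P and Qs = -35 + 10P.
Set Qd = Qs: 613 - 8P = -35 + 10P, so 648 = 18P and P* = 36.
Substitute back: Q* = 613 - 8(36) = 325.

P* = 36, Q* = 325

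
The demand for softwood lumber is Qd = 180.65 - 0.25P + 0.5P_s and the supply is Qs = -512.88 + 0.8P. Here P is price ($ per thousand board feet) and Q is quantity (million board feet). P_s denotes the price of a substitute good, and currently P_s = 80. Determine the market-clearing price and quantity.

P* = 698.6, Q* = 46

With P_s = 80, demand is Qd = 220.65 - 0.25P.
Set Qd = Qs: 220.65 - 0.25P = -512.88 + 0.8P, so 733.53 = 1.05P and P* = 698.6.
Then Q* = 220.65 - 0.25(698.6) = 46.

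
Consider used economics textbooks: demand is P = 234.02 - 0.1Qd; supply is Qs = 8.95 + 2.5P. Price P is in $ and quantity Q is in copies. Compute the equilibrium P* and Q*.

P* = 186.5, Q* = 475.2

Solving each curve for Q: Qd = 2340.2 - 10P.
Equating demand and supply, 2340.2 - 10P = 8.95 + 2.5P gives 12.5P = 2331.25, so P* = 186.5.
From the demand curve, Q* = 2340.2 - 10(186.5) = 475.2.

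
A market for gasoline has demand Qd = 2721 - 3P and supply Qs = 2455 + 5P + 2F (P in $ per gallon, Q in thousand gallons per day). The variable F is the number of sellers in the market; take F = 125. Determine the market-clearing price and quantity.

P* = 2, Q* = 2715

With F = 125, supply is Qs = 2705 + 5P.
The market clears where 2721 - 3P = 2705 + 5P. Rearranging, 8P = 16, hence P* = 2.
From the demand curve, Q* = 2721 - 3(2) = 2715.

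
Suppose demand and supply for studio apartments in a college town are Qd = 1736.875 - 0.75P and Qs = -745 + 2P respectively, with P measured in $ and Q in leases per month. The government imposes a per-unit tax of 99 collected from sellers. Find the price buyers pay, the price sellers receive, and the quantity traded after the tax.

P_b = 974.5, P_s = 875.5, Q = 1006

Sellers keep P_s = P_b - 99 per unit, so supply in terms of the buyer price is Qs = -943 + 2P_b.
Set Qd = Qs: 1736.875 - 0.75P_b = -943 + 2P_b, so 2679.875 = 2.75P_b and P_b = 974.5.
So P_s = 875.5 and the quantity traded is Q = 1736.875 - 0.75(974.5) = 1006.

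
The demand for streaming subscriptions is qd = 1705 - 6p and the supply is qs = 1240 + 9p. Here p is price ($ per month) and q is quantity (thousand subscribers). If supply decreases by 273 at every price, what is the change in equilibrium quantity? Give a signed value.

Δq = -109.2

Equating demand and supply, 1705 - 6p = 1240 + 9p gives 15p = 465, so p* = 31.
From the demand curve, q* = 1705 - 6(31) = 1519.
After the shift, supply is qs = 967 + 9p.
Re-solving, 15p = 738 gives p = 49.2 and q = 1409.8.
Δq = 1409.8 - 1519 = -109.2.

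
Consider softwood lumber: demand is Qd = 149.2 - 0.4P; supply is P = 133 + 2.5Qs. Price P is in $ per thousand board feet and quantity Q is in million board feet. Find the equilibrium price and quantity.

Solving each curve for Q: Qs = -53.2 + 0.4P.
The market clears where 149.2 - 0.4P = -53.2 + 0.4P. Rearranging, 0.8P = 202.4, hence P* = 253.
Substitute back: Q* = 149.2 - 0.4(253) = 48.

P* = 253, Q* = 48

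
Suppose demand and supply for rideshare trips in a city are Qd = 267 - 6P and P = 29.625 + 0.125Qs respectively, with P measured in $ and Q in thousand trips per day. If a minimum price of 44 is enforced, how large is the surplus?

In direct form, Qs = -237 + 8P.
At P = 44: Qd = 3 and Qs = 115.
Surplus = Qs - Qd = 115 - 3 = 112.

Surplus = 112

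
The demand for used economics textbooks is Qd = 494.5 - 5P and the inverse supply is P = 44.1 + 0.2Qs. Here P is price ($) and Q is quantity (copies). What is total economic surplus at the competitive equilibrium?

Solving each curve for Q: Qs = -220.5 + 5P.
The market clears where 494.5 - 5P = -220.5 + 5P. Rearranging, 10P = 715, hence P* = 71.5.
Substitute back: Q* = 494.5 - 5(71.5) = 137.
Demand choke price = 98.9; supply choke price = 44.1. CS = ½(98.9 - 71.5)(137) = 1876.9; PS = ½(71.5 - 44.1)(137) = 1876.9. Total surplus = 3753.8.

Total surplus = 3753.8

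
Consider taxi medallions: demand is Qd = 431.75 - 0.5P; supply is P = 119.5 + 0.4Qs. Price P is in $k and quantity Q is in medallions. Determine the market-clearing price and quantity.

Inverting to quantity form: Qs = -298.75 + 2.5P.
The market clears where 431.75 - 0.5P = -298.75 + 2.5P. Rearranging, 3P = 730.5, hence P* = 243.5.
Then Q* = 431.75 - 0.5(243.5) = 310.

P* = 243.5, Q* = 310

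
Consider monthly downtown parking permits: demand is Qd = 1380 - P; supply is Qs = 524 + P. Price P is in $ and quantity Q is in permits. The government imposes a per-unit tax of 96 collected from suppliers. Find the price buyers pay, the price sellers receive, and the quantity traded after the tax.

P_b = 476, P_s = 380, Q = 904

With a tax of 96 on suppliers, they supply based on the net price P_s = P_b - 96, so Qs = 428 + P_b.
Equate demand and the shifted supply: 1380 - P_b = 428 + P_b, giving 2P_b = 952, so P_b = 476.
So P_s = 380 and the quantity traded is Q = 1380 - 476 = 904.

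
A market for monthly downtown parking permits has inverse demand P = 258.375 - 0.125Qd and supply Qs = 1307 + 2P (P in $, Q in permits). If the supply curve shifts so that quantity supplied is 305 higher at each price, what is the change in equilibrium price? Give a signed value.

Rewriting in direct form: Qd = 2067 - 8P.
Set Qd = Qs: 2067 - 8P = 1307 + 2P, so 760 = 10P and P* = 76.
Plugging P* into demand: Q* = 2067 - 8(76) = 1459.
After the shift, supply is Qs = 1612 + 2P.
The new intersection has 455 = 10P, i.e. P = 45.5, Q = 1703.
ΔP = 45.5 - 76 = -30.5.

ΔP = -30.5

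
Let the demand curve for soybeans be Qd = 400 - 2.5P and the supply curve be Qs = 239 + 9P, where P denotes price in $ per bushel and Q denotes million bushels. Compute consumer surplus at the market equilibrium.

Consumer surplus = 26645

The market clears where 400 - 2.5P = 239 + 9P. Rearranging, 11.5P = 161, hence P* = 14.
Then Q* = 400 - 2.5(14) = 365.
Demand choke price (Qd = 0): P = 400/2.5 = 160. Consumer surplus = ½ × (160 - 14) × 365 = 26645.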